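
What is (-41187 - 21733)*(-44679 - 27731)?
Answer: 4556037200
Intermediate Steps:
(-41187 - 21733)*(-44679 - 27731) = -62920*(-72410) = 4556037200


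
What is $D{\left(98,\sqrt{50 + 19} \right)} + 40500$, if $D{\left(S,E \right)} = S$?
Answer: $40598$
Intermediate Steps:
$D{\left(98,\sqrt{50 + 19} \right)} + 40500 = 98 + 40500 = 40598$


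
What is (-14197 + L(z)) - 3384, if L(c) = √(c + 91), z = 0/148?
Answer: -17581 + √91 ≈ -17571.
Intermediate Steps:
z = 0 (z = 0*(1/148) = 0)
L(c) = √(91 + c)
(-14197 + L(z)) - 3384 = (-14197 + √(91 + 0)) - 3384 = (-14197 + √91) - 3384 = -17581 + √91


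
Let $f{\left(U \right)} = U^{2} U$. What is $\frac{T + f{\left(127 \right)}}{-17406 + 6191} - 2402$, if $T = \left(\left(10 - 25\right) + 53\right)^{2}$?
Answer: $- \frac{28988257}{11215} \approx -2584.8$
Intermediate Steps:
$T = 1444$ ($T = \left(-15 + 53\right)^{2} = 38^{2} = 1444$)
$f{\left(U \right)} = U^{3}$
$\frac{T + f{\left(127 \right)}}{-17406 + 6191} - 2402 = \frac{1444 + 127^{3}}{-17406 + 6191} - 2402 = \frac{1444 + 2048383}{-11215} - 2402 = 2049827 \left(- \frac{1}{11215}\right) - 2402 = - \frac{2049827}{11215} - 2402 = - \frac{28988257}{11215}$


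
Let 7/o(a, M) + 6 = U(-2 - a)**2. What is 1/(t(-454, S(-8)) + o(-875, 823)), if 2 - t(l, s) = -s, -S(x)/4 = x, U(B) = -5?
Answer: 19/653 ≈ 0.029096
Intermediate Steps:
o(a, M) = 7/19 (o(a, M) = 7/(-6 + (-5)**2) = 7/(-6 + 25) = 7/19)
S(x) = -4*x
t(l, s) = 2 + s (t(l, s) = 2 - (-1)*s = 2 + s)
1/(t(-454, S(-8)) + o(-875, 823)) = 1/((2 - 4*(-8)) + 7/19) = 1/((2 + 32) + 7/19) = 1/(34 + 7/19) = 1/(653/19) = 19/653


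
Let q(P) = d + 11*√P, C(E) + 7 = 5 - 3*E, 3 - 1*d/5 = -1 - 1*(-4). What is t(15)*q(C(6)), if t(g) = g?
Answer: 330*I*√5 ≈ 737.9*I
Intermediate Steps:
d = 0 (d = 15 - 5*(-1 - 1*(-4)) = 15 - 5*(-1 + 4) = 15 - 5*3 = 15 - 15 = 0)
C(E) = -2 - 3*E (C(E) = -7 + (5 - 3*E) = -2 - 3*E)
q(P) = 11*√P (q(P) = 0 + 11*√P = 11*√P)
t(15)*q(C(6)) = 15*(11*√(-2 - 3*6)) = 15*(11*√(-2 - 18)) = 15*(11*√(-20)) = 15*(11*(2*I*√5)) = 15*(22*I*√5) = 330*I*√5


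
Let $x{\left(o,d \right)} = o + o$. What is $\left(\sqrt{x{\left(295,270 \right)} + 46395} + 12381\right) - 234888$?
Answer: $-222507 + \sqrt{46985} \approx -2.2229 \cdot 10^{5}$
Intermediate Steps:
$x{\left(o,d \right)} = 2 o$
$\left(\sqrt{x{\left(295,270 \right)} + 46395} + 12381\right) - 234888 = \left(\sqrt{2 \cdot 295 + 46395} + 12381\right) - 234888 = \left(\sqrt{590 + 46395} + 12381\right) - 234888 = \left(\sqrt{46985} + 12381\right) - 234888 = \left(12381 + \sqrt{46985}\right) - 234888 = -222507 + \sqrt{46985}$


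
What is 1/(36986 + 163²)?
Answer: 1/63555 ≈ 1.5734e-5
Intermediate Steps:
1/(36986 + 163²) = 1/(36986 + 26569) = 1/63555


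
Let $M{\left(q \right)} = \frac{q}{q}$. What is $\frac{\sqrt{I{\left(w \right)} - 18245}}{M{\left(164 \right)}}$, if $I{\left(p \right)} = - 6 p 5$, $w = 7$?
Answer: $i \sqrt{18455} \approx 135.85 i$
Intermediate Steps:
$M{\left(q \right)} = 1$
$I{\left(p \right)} = - 30 p$
$\frac{\sqrt{I{\left(w \right)} - 18245}}{M{\left(164 \right)}} = \frac{\sqrt{\left(-30\right) 7 - 18245}}{1} = \sqrt{-210 - 18245} \cdot 1 = \sqrt{-18455} \cdot 1 = i \sqrt{18455} \cdot 1 = i \sqrt{18455}$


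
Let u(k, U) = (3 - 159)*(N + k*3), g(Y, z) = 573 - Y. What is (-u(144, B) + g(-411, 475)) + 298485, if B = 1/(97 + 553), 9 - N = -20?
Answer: 371385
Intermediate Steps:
N = 29 (N = 9 - 1*(-20) = 9 + 20 = 29)
B = 1/650 ≈ 0.0015385
u(k, U) = -4524 - 468*k (u(k, U) = (3 - 159)*(29 + k*3) = -156*(29 + 3*k) = -4524 - 468*k)
(-u(144, B) + g(-411, 475)) + 298485 = (-(-4524 - 468*144) + (573 - 1*(-411))) + 298485 = (-(-4524 - 67392) + (573 + 411)) + 298485 = (-1*(-71916) + 984) + 298485 = (71916 + 984) + 298485 = 72900 + 298485 = 371385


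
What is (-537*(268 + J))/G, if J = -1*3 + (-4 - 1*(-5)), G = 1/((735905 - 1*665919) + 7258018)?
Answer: -1046746747368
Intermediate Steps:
G = 1/7328004 (G = 1/((735905 - 665919) + 7258018) = 1/(69986 + 7258018) = 1/7328004 ≈ 1.3646e-7)
J = -2 (J = -3 + (-4 + 5) = -3 + 1 = -2)
(-537*(268 + J))/G = (-537*(268 - 2))/(1/7328004) = -537*266*7328004 = -142842*7328004 = -1046746747368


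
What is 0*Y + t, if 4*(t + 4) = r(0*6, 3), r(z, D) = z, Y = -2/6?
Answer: -4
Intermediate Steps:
Y = -⅓ (Y = -2*⅙ = -⅓ ≈ -0.33333)
t = -4 (t = -4 + (0*6)/4 = -4 + (¼)*0 = -4 + 0 = -4)
0*Y + t = 0*(-⅓) - 4 = 0 - 4 = -4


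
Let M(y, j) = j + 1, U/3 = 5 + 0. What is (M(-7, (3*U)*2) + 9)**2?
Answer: 10000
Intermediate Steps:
U = 15 (U = 3*(5 + 0) = 3*5 = 15)
M(y, j) = 1 + j
(M(-7, (3*U)*2) + 9)**2 = ((1 + (3*15)*2) + 9)**2 = ((1 + 45*2) + 9)**2 = ((1 + 90) + 9)**2 = (91 + 9)**2 = 100**2 = 10000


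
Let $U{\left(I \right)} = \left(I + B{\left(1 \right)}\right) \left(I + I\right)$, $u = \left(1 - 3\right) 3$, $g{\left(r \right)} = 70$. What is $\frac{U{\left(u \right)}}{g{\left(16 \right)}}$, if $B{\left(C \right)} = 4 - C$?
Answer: $\frac{18}{35} \approx 0.51429$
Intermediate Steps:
$u = -6$ ($u = \left(-2\right) 3 = -6$)
$U{\left(I \right)} = 2 I \left(3 + I\right)$ ($U{\left(I \right)} = \left(I + \left(4 - 1\right)\right) \left(I + I\right) = \left(I + \left(4 - 1\right)\right) 2 I = \left(I + 3\right) 2 I = \left(3 + I\right) 2 I = 2 I \left(3 + I\right)$)
$\frac{U{\left(u \right)}}{g{\left(16 \right)}} = \frac{2 \left(-6\right) \left(3 - 6\right)}{70} = 2 \left(-6\right) \left(-3\right) \frac{1}{70} = 36 \cdot \frac{1}{70} = \frac{18}{35}$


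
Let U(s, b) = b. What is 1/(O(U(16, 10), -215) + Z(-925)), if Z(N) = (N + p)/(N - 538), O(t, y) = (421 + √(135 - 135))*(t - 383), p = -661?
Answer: -1463/229737693 ≈ -6.3681e-6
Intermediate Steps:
O(t, y) = -161243 + 421*t (O(t, y) = (421 + √0)*(-383 + t) = (421 + 0)*(-383 + t) = 421*(-383 + t) = -161243 + 421*t)
Z(N) = (-661 + N)/(-538 + N) (Z(N) = (N - 661)/(N - 538) = (-661 + N)/(-538 + N))
1/(O(U(16, 10), -215) + Z(-925)) = 1/((-161243 + 421*10) + (-661 - 925)/(-538 - 925)) = 1/((-161243 + 4210) - 1586/(-1463)) = 1/(-157033 - 1/1463*(-1586)) = 1/(-157033 + 1586/1463) = 1/(-229737693/1463) = -1463/229737693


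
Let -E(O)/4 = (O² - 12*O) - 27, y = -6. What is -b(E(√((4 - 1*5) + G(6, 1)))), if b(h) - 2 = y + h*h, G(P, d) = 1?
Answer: -11660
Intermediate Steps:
E(O) = 108 - 4*O² + 48*O (E(O) = -4*((O² - 12*O) - 27) = -4*(-27 + O² - 12*O) = 108 - 4*O² + 48*O)
b(h) = -4 + h² (b(h) = 2 + (-6 + h*h) = 2 + (-6 + h²) = -4 + h²)
-b(E(√((4 - 1*5) + G(6, 1)))) = -(-4 + (108 - (20 - 20) + 48*√((4 - 1*5) + 1))²) = -(-4 + (108 - 4*(√((4 - 5) + 1))² + 48*√((4 - 5) + 1))²) = -(-4 + (108 - 4*(√(-1 + 1))² + 48*√(-1 + 1))²) = -(-4 + (108 - 4*(√0)² + 48*√0)²) = -(-4 + (108 - 4*0² + 48*0)²) = -(-4 + (108 - 4*0 + 0)²) = -(-4 + (108 + 0 + 0)²) = -(-4 + 108²) = -(-4 + 11664) = -1*11660 = -11660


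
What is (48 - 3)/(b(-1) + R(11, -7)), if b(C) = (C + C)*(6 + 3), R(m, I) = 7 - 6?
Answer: -45/17 ≈ -2.6471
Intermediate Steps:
R(m, I) = 1
b(C) = 18*C (b(C) = (2*C)*9 = 18*C)
(48 - 3)/(b(-1) + R(11, -7)) = (48 - 3)/(18*(-1) + 1) = 45/(-18 + 1) = 45/(-17) = 45*(-1/17) = -45/17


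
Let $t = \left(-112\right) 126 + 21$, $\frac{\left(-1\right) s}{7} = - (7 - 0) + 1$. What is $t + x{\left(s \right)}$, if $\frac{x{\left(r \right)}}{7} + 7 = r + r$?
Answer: $-13552$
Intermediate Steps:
$s = 42$ ($s = - 7 \left(- (7 - 0) + 1\right) = - 7 \left(- (7 + 0) + 1\right) = - 7 \left(\left(-1\right) 7 + 1\right) = - 7 \left(-7 + 1\right) = \left(-7\right) \left(-6\right) = 42$)
$x{\left(r \right)} = -49 + 14 r$ ($x{\left(r \right)} = -49 + 7 \left(r + r\right) = -49 + 7 \cdot 2 r = -49 + 14 r$)
$t = -14091$ ($t = -14112 + 21 = -14091$)
$t + x{\left(s \right)} = -14091 + \left(-49 + 14 \cdot 42\right) = -14091 + \left(-49 + 588\right) = -14091 + 539 = -13552$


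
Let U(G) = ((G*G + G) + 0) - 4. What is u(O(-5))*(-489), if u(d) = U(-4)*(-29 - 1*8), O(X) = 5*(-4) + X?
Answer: 144744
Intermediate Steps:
O(X) = -20 + X
U(G) = -4 + G + G² (U(G) = ((G² + G) + 0) - 4 = ((G + G²) + 0) - 4 = (G + G²) - 4 = -4 + G + G²)
u(d) = -296 (u(d) = (-4 - 4 + (-4)²)*(-29 - 1*8) = (-4 - 4 + 16)*(-29 - 8) = 8*(-37) = -296)
u(O(-5))*(-489) = -296*(-489) = 144744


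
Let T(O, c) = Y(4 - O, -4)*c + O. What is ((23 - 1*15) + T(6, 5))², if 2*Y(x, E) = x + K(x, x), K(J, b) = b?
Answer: 16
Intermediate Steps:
Y(x, E) = x (Y(x, E) = (x + x)/2 = (2*x)/2 = x)
T(O, c) = O + c*(4 - O) (T(O, c) = (4 - O)*c + O = c*(4 - O) + O = O + c*(4 - O))
((23 - 1*15) + T(6, 5))² = ((23 - 1*15) + (6 - 1*5*(-4 + 6)))² = ((23 - 15) + (6 - 1*5*2))² = (8 + (6 - 10))² = (8 - 4)² = 4² = 16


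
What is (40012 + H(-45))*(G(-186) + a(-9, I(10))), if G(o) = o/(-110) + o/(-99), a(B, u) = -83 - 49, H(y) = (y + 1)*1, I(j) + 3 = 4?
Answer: -846961888/165 ≈ -5.1331e+6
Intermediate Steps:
I(j) = 1 (I(j) = -3 + 4 = 1)
H(y) = 1 + y (H(y) = (1 + y)*1 = 1 + y)
a(B, u) = -132
G(o) = -19*o/990 (G(o) = o*(-1/110) + o*(-1/99) = -o/110 - o/99 = -19*o/990)
(40012 + H(-45))*(G(-186) + a(-9, I(10))) = (40012 + (1 - 45))*(-19/990*(-186) - 132) = (40012 - 44)*(589/165 - 132) = 39968*(-21191/165) = -846961888/165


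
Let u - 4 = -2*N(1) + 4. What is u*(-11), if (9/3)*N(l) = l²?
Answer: -242/3 ≈ -80.667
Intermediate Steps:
N(l) = l²/3
u = 22/3 (u = 4 + (-2*1²/3 + 4) = 4 + (-2/3 + 4) = 4 + (-2*⅓ + 4) = 4 + (-⅔ + 4) = 4 + 10/3 = 22/3 ≈ 7.3333)
u*(-11) = (22/3)*(-11) = -242/3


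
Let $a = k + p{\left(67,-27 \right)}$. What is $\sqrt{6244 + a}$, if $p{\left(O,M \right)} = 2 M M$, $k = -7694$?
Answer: $2 \sqrt{2} \approx 2.8284$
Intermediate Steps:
$p{\left(O,M \right)} = 2 M^{2}$
$a = -6236$ ($a = -7694 + 2 \left(-27\right)^{2} = -7694 + 2 \cdot 729 = -7694 + 1458 = -6236$)
$\sqrt{6244 + a} = \sqrt{6244 - 6236} = \sqrt{8} = 2 \sqrt{2}$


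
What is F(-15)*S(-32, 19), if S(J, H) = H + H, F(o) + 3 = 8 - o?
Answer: 760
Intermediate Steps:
F(o) = 5 - o (F(o) = -3 + (8 - o) = 5 - o)
S(J, H) = 2*H
F(-15)*S(-32, 19) = (5 - 1*(-15))*(2*19) = (5 + 15)*38 = 20*38 = 760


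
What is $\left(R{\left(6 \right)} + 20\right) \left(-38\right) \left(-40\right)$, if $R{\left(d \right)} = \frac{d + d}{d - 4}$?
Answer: $39520$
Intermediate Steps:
$R{\left(d \right)} = \frac{2 d}{-4 + d}$
$\left(R{\left(6 \right)} + 20\right) \left(-38\right) \left(-40\right) = \left(2 \cdot 6 \frac{1}{-4 + 6} + 20\right) \left(-38\right) \left(-40\right) = \left(2 \cdot 6 \cdot \frac{1}{2} + 20\right) \left(-38\right) \left(-40\right) = \left(6 + 20\right) \left(-38\right) \left(-40\right) = 26 \left(-38\right) \left(-40\right) = \left(-988\right) \left(-40\right) = 39520$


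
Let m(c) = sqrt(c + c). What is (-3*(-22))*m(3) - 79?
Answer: -79 + 66*sqrt(6) ≈ 82.666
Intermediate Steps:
m(c) = sqrt(2)*sqrt(c) (m(c) = sqrt(2*c) = sqrt(2)*sqrt(c))
(-3*(-22))*m(3) - 79 = (-3*(-22))*(sqrt(2)*sqrt(3)) - 79 = 66*sqrt(6) - 79 = -79 + 66*sqrt(6)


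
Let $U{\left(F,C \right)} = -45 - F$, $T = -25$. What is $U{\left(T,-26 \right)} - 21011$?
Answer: $-21031$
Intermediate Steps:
$U{\left(T,-26 \right)} - 21011 = \left(-45 - -25\right) - 21011 = \left(-45 + 25\right) - 21011 = -20 - 21011 = -21031$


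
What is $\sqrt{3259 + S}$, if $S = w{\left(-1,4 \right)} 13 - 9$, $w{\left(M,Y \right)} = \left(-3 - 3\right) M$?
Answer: $16 \sqrt{13} \approx 57.689$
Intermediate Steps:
$w{\left(M,Y \right)} = - 6 M$
$S = 69$ ($S = \left(-6\right) \left(-1\right) 13 - 9 = 6 \cdot 13 - 9 = 78 - 9 = 69$)
$\sqrt{3259 + S} = \sqrt{3259 + 69} = \sqrt{3328} = 16 \sqrt{13}$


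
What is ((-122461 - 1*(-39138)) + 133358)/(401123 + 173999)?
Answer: 50035/575122 ≈ 0.086999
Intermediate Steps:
((-122461 - 1*(-39138)) + 133358)/(401123 + 173999) = ((-122461 + 39138) + 133358)/575122 = (-83323 + 133358)*(1/575122) = 50035*(1/575122) = 50035/575122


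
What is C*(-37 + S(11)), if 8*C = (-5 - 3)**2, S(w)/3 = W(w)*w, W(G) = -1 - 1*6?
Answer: -2144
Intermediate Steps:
W(G) = -7 (W(G) = -1 - 6 = -7)
S(w) = -21*w (S(w) = 3*(-7*w) = -21*w)
C = 8 (C = (-5 - 3)**2/8 = (1/8)*(-8)**2 = (1/8)*64 = 8)
C*(-37 + S(11)) = 8*(-37 - 21*11) = 8*(-37 - 231) = 8*(-268) = -2144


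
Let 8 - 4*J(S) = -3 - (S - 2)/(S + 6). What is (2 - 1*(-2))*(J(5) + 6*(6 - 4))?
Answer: 652/11 ≈ 59.273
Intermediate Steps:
J(S) = 11/4 + (-2 + S)/(4*(6 + S)) (J(S) = 2 - (-3 - (S - 2)/(S + 6))/4 = 2 - (-3 - (-2 + S)/(6 + S))/4 = 2 + (3/4 + (-2 + S)/(4*(6 + S))) = 11/4 + (-2 + S)/(4*(6 + S)))
(2 - 1*(-2))*(J(5) + 6*(6 - 4)) = (2 - 1*(-2))*((16 + 3*5)/(6 + 5) + 6*(6 - 4)) = (2 + 2)*((16 + 15)/11 + 6*2) = 4*((1/11)*31 + 12) = 4*(31/11 + 12) = 4*(163/11) = 652/11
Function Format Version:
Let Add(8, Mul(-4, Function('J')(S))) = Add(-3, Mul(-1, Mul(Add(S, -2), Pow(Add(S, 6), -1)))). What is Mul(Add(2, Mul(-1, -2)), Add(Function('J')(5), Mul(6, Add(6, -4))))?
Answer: Rational(652, 11) ≈ 59.273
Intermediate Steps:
Function('J')(S) = Add(Rational(11, 4), Mul(Rational(1, 4), Pow(Add(6, S), -1), Add(-2, S))) (Function('J')(S) = Add(2, Mul(Rational(-1, 4), Add(-3, Mul(-1, Mul(Add(S, -2), Pow(Add(S, 6), -1)))))) = Add(2, Mul(Rational(-1, 4), Add(-3, Mul(-1, Mul(Add(-2, S), Pow(Add(6, S), -1)))))) = Add(2, Mul(Rational(-1, 4), Add(-3, Mul(-1, Mul(Pow(Add(6, S), -1), Add(-2, S)))))) = Add(2, Mul(Rational(-1, 4), Add(-3, Mul(-1, Pow(Add(6, S), -1), Add(-2, S))))) = Add(2, Add(Rational(3, 4), Mul(Rational(1, 4), Pow(Add(6, S), -1), Add(-2, S)))) = Add(Rational(11, 4), Mul(Rational(1, 4), Pow(Add(6, S), -1), Add(-2, S))))
Mul(Add(2, Mul(-1, -2)), Add(Function('J')(5), Mul(6, Add(6, -4)))) = Mul(Add(2, Mul(-1, -2)), Add(Mul(Pow(Add(6, 5), -1), Add(16, Mul(3, 5))), Mul(6, Add(6, -4)))) = Mul(Add(2, 2), Add(Mul(Pow(11, -1), Add(16, 15)), Mul(6, 2))) = Mul(4, Add(Mul(Rational(1, 11), 31), 12)) = Mul(4, Add(Rational(31, 11), 12)) = Mul(4, Rational(163, 11)) = Rational(652, 11)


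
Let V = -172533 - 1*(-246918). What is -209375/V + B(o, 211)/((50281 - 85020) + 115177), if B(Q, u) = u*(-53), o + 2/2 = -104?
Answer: -3534710741/1196676126 ≈ -2.9538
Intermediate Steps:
o = -105 (o = -1 - 104 = -105)
B(Q, u) = -53*u
V = 74385 (V = -172533 + 246918 = 74385)
-209375/V + B(o, 211)/((50281 - 85020) + 115177) = -209375/74385 + (-53*211)/((50281 - 85020) + 115177) = -209375*1/74385 - 11183/(-34739 + 115177) = -41875/14877 - 11183/80438 = -3534710741/1196676126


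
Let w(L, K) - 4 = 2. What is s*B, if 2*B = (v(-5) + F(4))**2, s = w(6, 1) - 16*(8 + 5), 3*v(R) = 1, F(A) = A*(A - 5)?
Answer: -12221/9 ≈ -1357.9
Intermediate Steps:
w(L, K) = 6 (w(L, K) = 4 + 2 = 6)
F(A) = A*(-5 + A)
v(R) = 1/3 (v(R) = (1/3)*1 = 1/3)
s = -202 (s = 6 - 16*(8 + 5) = 6 - 16*13 = 6 - 208 = -202)
B = 121/18 (B = (1/3 + 4*(-5 + 4))**2/2 = (1/3 + 4*(-1))**2/2 = (1/3 - 4)**2/2 = (-11/3)**2/2 = (1/2)*(121/9) = 121/18 ≈ 6.7222)
s*B = -202*121/18 = -12221/9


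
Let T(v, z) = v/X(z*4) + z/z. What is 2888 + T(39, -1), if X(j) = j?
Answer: 11517/4 ≈ 2879.3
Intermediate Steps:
T(v, z) = 1 + v/(4*z) (T(v, z) = v/((z*4)) + z/z = v/((4*z)) + 1 = v*(1/(4*z)) + 1 = v/(4*z) + 1 = 1 + v/(4*z))
2888 + T(39, -1) = 2888 + (-1 + (¼)*39)/(-1) = 2888 - (-1 + 39/4) = 2888 - 1*35/4 = 2888 - 35/4 = 11517/4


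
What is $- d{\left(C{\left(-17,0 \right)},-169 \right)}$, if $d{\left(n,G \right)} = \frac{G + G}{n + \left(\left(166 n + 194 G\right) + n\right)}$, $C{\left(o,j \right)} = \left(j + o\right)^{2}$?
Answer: $\frac{169}{7883} \approx 0.021439$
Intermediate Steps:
$d{\left(n,G \right)} = \frac{2 G}{168 n + 194 G}$ ($d{\left(n,G \right)} = \frac{2 G}{n + \left(167 n + 194 G\right)} = \frac{2 G}{168 n + 194 G}$)
$- d{\left(C{\left(-17,0 \right)},-169 \right)} = - \frac{-169}{84 \left(0 - 17\right)^{2} + 97 \left(-169\right)} = - \frac{-169}{84 \left(-17\right)^{2} - 16393} = - \frac{-169}{84 \cdot 289 - 16393} = - \frac{-169}{24276 - 16393} = - \frac{-169}{7883} = \left(-1\right) \left(- \frac{169}{7883}\right) = \frac{169}{7883}$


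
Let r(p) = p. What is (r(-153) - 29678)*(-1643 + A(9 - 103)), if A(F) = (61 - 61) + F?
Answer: 51816447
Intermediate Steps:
A(F) = F (A(F) = 0 + F = F)
(r(-153) - 29678)*(-1643 + A(9 - 103)) = (-153 - 29678)*(-1643 + (9 - 103)) = -29831*(-1643 - 94) = -29831*(-1737) = 51816447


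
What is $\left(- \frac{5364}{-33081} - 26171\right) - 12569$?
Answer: $- \frac{427184192}{11027} \approx -38740.0$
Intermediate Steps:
$\left(- \frac{5364}{-33081} - 26171\right) - 12569 = \left(\left(-5364\right) \left(- \frac{1}{33081}\right) - 26171\right) - 12569 = \left(\frac{1788}{11027} - 26171\right) - 12569 = - \frac{288585829}{11027} - 12569 = - \frac{427184192}{11027}$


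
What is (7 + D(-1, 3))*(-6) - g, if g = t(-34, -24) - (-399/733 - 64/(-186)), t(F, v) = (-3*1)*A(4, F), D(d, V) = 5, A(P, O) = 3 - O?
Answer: 2644940/68169 ≈ 38.800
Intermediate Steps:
t(F, v) = -9 + 3*F (t(F, v) = (-3*1)*(3 - F) = -3*(3 - F) = -9 + 3*F)
g = -7553108/68169 (g = (-9 + 3*(-34)) - (-399/733 - 64/(-186)) = (-9 - 102) - (-399*1/733 - 64*(-1/186)) = -111 - (-399/733 + 32/93) = -111 - 1*(-13651/68169) = -111 + 13651/68169 = -7553108/68169 ≈ -110.80)
(7 + D(-1, 3))*(-6) - g = (7 + 5)*(-6) - 1*(-7553108/68169) = 12*(-6) + 7553108/68169 = -72 + 7553108/68169 = 2644940/68169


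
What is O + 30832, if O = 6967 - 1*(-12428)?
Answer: 50227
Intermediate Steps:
O = 19395 (O = 6967 + 12428 = 19395)
O + 30832 = 19395 + 30832 = 50227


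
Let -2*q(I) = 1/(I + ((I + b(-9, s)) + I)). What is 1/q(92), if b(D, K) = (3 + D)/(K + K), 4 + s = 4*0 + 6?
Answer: -549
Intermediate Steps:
s = 2 (s = -4 + (4*0 + 6) = -4 + (0 + 6) = -4 + 6 = 2)
b(D, K) = (3 + D)/(2*K) (b(D, K) = (3 + D)/((2*K)) = (3 + D)*(1/(2*K)) = (3 + D)/(2*K))
q(I) = -1/(2*(-3/2 + 3*I)) (q(I) = -1/(2*(I + ((I + (1/2)*(3 - 9)/2) + I))) = -1/(2*(I + ((I + (1/2)*(1/2)*(-6)) + I))) = -1/(2*(I + ((I - 3/2) + I))) = -1/(2*(I + ((-3/2 + I) + I))) = -1/(2*(I + (-3/2 + 2*I))) = -1/(2*(-3/2 + 3*I)))
1/q(92) = 1/(-1/(-3 + 6*92)) = 1/(-1/(-3 + 552)) = 1/(-1/549) = -549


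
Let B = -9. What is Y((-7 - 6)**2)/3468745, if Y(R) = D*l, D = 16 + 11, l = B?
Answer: -243/3468745 ≈ -7.0054e-5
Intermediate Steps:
l = -9
D = 27
Y(R) = -243 (Y(R) = 27*(-9) = -243)
Y((-7 - 6)**2)/3468745 = -243/3468745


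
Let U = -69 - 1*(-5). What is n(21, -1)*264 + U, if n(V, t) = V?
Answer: 5480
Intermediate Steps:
U = -64 (U = -69 + 5 = -64)
n(21, -1)*264 + U = 21*264 - 64 = 5544 - 64 = 5480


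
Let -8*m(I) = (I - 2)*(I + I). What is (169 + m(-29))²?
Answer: 49729/16 ≈ 3108.1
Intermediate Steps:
m(I) = -I*(-2 + I)/4 (m(I) = -(I - 2)*(I + I)/8 = -(-2 + I)*2*I/8 = -I*(-2 + I)/4)
(169 + m(-29))² = (169 + (¼)*(-29)*(2 - 1*(-29)))² = (169 + (¼)*(-29)*(2 + 29))² = (169 + (¼)*(-29)*31)² = (169 - 899/4)² = (-223/4)² = 49729/16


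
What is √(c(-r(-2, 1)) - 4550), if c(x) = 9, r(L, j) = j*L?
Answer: I*√4541 ≈ 67.387*I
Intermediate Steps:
r(L, j) = L*j
√(c(-r(-2, 1)) - 4550) = √(9 - 4550) = √(-4541) = I*√4541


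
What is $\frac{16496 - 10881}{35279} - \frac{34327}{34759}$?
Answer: $- \frac{1015850448}{1226262761} \approx -0.82841$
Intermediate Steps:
$\frac{16496 - 10881}{35279} - \frac{34327}{34759} = \left(16496 - 10881\right) \frac{1}{35279} - \frac{34327}{34759} = 5615 \cdot \frac{1}{35279} - \frac{34327}{34759} = \frac{5615}{35279} - \frac{34327}{34759} = - \frac{1015850448}{1226262761}$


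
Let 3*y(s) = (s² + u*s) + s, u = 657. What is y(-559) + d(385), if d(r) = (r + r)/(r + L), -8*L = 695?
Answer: -8797987/477 ≈ -18444.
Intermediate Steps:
L = -695/8 (L = -⅛*695 = -695/8 ≈ -86.875)
d(r) = 2*r/(-695/8 + r) (d(r) = (r + r)/(r - 695/8) = (2*r)/(-695/8 + r) = 2*r/(-695/8 + r))
y(s) = s²/3 + 658*s/3 (y(s) = ((s² + 657*s) + s)/3 = (s² + 658*s)/3 = s²/3 + 658*s/3)
y(-559) + d(385) = (⅓)*(-559)*(658 - 559) + 16*385/(-695 + 8*385) = (⅓)*(-559)*99 + 16*385/(-695 + 3080) = -18447 + 16*385/2385 = -18447 + 16*385*(1/2385) = -18447 + 1232/477 = -8797987/477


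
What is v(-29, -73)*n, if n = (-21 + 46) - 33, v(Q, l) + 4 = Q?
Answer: 264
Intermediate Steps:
v(Q, l) = -4 + Q
n = -8 (n = 25 - 33 = -8)
v(-29, -73)*n = (-4 - 29)*(-8) = -33*(-8) = 264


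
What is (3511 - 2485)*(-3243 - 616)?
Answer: -3959334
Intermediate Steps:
(3511 - 2485)*(-3243 - 616) = 1026*(-3859) = -3959334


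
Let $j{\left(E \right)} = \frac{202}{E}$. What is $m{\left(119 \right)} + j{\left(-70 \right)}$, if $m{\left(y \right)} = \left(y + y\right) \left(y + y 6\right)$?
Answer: $\frac{6938789}{35} \approx 1.9825 \cdot 10^{5}$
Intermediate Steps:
$m{\left(y \right)} = 14 y^{2}$ ($m{\left(y \right)} = 2 y \left(y + 6 y\right) = 2 y 7 y = 14 y^{2}$)
$m{\left(119 \right)} + j{\left(-70 \right)} = 14 \cdot 119^{2} + \frac{202}{-70} = 14 \cdot 14161 + 202 \left(- \frac{1}{70}\right) = 198254 - \frac{101}{35} = \frac{6938789}{35}$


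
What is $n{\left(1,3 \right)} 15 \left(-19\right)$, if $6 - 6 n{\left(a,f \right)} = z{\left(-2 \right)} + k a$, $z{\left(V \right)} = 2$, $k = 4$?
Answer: $0$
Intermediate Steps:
$n{\left(a,f \right)} = \frac{2}{3} - \frac{2 a}{3}$ ($n{\left(a,f \right)} = 1 - \frac{2 + 4 a}{6} = 1 - \left(\frac{1}{3} + \frac{2 a}{3}\right) = \frac{2}{3} - \frac{2 a}{3}$)
$n{\left(1,3 \right)} 15 \left(-19\right) = \left(\frac{2}{3} - \frac{2}{3}\right) 15 \left(-19\right) = 0 \cdot 15 \left(-19\right) = 0 \left(-19\right) = 0$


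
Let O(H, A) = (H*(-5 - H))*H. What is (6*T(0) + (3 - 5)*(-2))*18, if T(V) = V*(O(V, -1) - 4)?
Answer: 72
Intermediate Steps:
O(H, A) = H**2*(-5 - H)
T(V) = V*(-4 + V**2*(-5 - V)) (T(V) = V*(V**2*(-5 - V) - 4) = V*(-4 + V**2*(-5 - V)))
(6*T(0) + (3 - 5)*(-2))*18 = (6*(-1*0*(4 + 0**2*(5 + 0))) + (3 - 5)*(-2))*18 = (6*(-1*0*(4 + 0*5)) - 2*(-2))*18 = (6*(-1*0*(4 + 0)) + 4)*18 = (6*(-1*0*4) + 4)*18 = (6*0 + 4)*18 = (0 + 4)*18 = 4*18 = 72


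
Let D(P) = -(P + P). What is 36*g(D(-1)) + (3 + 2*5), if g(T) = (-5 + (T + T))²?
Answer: 49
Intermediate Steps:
D(P) = -2*P
g(T) = (-5 + 2*T)²
36*g(D(-1)) + (3 + 2*5) = 36*(-5 + 2*(-2*(-1)))² + (3 + 2*5) = 36*(-5 + 2*2)² + (3 + 10) = 36*(-5 + 4)² + 13 = 36*(-1)² + 13 = 36*1 + 13 = 36 + 13 = 49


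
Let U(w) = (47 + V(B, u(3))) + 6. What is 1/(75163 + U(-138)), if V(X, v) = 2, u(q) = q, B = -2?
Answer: 1/75218 ≈ 1.3295e-5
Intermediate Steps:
U(w) = 55 (U(w) = (47 + 2) + 6 = 49 + 6 = 55)
1/(75163 + U(-138)) = 1/(75163 + 55) = 1/75218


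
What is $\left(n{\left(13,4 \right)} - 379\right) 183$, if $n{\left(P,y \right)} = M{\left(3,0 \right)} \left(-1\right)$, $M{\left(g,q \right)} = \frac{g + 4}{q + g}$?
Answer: $-69784$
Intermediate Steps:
$M{\left(g,q \right)} = \frac{4 + g}{g + q}$
$n{\left(P,y \right)} = - \frac{7}{3}$ ($n{\left(P,y \right)} = \frac{4 + 3}{3 + 0} \left(-1\right) = \frac{1}{3} \cdot 7 \left(-1\right) = \frac{7}{3} \left(-1\right) = - \frac{7}{3}$)
$\left(n{\left(13,4 \right)} - 379\right) 183 = \left(- \frac{7}{3} - 379\right) 183 = \left(- \frac{1144}{3}\right) 183 = -69784$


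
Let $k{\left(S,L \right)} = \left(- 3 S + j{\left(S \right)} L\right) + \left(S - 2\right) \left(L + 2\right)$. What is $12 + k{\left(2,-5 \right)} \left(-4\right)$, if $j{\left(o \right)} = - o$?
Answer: $-4$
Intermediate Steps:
$k{\left(S,L \right)} = - 3 S + \left(-2 + S\right) \left(2 + L\right) - L S$ ($k{\left(S,L \right)} = \left(- 3 S + - S L\right) + \left(S - 2\right) \left(L + 2\right) = \left(- 3 S - L S\right) + \left(-2 + S\right) \left(2 + L\right) = - 3 S + \left(-2 + S\right) \left(2 + L\right) - L S$)
$12 + k{\left(2,-5 \right)} \left(-4\right) = 12 + \left(-4 - 2 - -10\right) \left(-4\right) = 12 + \left(-4 - 2 + 10\right) \left(-4\right) = 12 + 4 \left(-4\right) = 12 - 16 = -4$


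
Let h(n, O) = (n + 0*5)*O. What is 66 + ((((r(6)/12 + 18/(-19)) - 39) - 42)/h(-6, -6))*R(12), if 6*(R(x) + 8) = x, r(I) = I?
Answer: 18143/228 ≈ 79.575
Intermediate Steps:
R(x) = -8 + x/6
h(n, O) = O*n (h(n, O) = (n + 0)*O = n*O = O*n)
66 + ((((r(6)/12 + 18/(-19)) - 39) - 42)/h(-6, -6))*R(12) = 66 + ((((6/12 + 18/(-19)) - 39) - 42)/((-6*(-6))))*(-8 + (1/6)*12) = 66 + ((((6*(1/12) + 18*(-1/19)) - 39) - 42)/36)*(-8 + 2) = 66 + ((((1/2 - 18/19) - 39) - 42)*(1/36))*(-6) = 66 + (((-17/38 - 39) - 42)*(1/36))*(-6) = 66 + ((-1499/38 - 42)*(1/36))*(-6) = 66 - 3095/38*1/36*(-6) = 66 - 3095/1368*(-6) = 66 + 3095/228 = 18143/228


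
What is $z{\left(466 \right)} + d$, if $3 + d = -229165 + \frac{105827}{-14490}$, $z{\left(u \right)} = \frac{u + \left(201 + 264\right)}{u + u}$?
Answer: $- \frac{1547462823407}{6752340} \approx -2.2917 \cdot 10^{5}$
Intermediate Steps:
$z{\left(u \right)} = \frac{465 + u}{2 u}$ ($z{\left(u \right)} = \frac{u + 465}{2 u} = \left(465 + u\right) \frac{1}{2 u} = \frac{465 + u}{2 u}$)
$d = - \frac{3320750147}{14490}$ ($d = -3 - \left(229165 - \frac{105827}{-14490}\right) = -3 + \left(-229165 + 105827 \left(- \frac{1}{14490}\right)\right) = -3 - \frac{3320706677}{14490} = - \frac{3320750147}{14490} \approx -2.2918 \cdot 10^{5}$)
$z{\left(466 \right)} + d = \frac{465 + 466}{2 \cdot 466} - \frac{3320750147}{14490} = \frac{1}{2} \cdot \frac{1}{466} \cdot 931 - \frac{3320750147}{14490} = \frac{931}{932} - \frac{3320750147}{14490} = - \frac{1547462823407}{6752340}$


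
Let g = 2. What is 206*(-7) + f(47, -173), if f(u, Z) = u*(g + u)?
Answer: 861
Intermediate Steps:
f(u, Z) = u*(2 + u)
206*(-7) + f(47, -173) = 206*(-7) + 47*(2 + 47) = -1442 + 47*49 = -1442 + 2303 = 861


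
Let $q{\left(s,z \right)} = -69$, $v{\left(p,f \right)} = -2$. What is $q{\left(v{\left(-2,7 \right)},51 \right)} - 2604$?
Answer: $-2673$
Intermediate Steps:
$q{\left(v{\left(-2,7 \right)},51 \right)} - 2604 = -69 - 2604 = -2673$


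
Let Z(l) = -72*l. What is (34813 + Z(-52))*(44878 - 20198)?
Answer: 951586760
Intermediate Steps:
(34813 + Z(-52))*(44878 - 20198) = (34813 - 72*(-52))*(44878 - 20198) = (34813 + 3744)*24680 = 38557*24680 = 951586760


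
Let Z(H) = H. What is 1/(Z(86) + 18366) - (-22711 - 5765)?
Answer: 525439153/18452 ≈ 28476.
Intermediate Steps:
1/(Z(86) + 18366) - (-22711 - 5765) = 1/(86 + 18366) - (-22711 - 5765) = 1/18452 - 1*(-28476) = 1/18452 + 28476 = 525439153/18452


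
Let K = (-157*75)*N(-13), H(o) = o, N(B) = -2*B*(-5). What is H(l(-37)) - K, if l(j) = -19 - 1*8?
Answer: -1530777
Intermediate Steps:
N(B) = 10*B
l(j) = -27 (l(j) = -19 - 8 = -27)
K = 1530750 (K = (-157*75)*(10*(-13)) = -11775*(-130) = 1530750)
H(l(-37)) - K = -27 - 1*1530750 = -27 - 1530750 = -1530777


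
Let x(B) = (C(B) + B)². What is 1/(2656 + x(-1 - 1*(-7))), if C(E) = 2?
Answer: 1/2720 ≈ 0.00036765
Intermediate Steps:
x(B) = (2 + B)²
1/(2656 + x(-1 - 1*(-7))) = 1/(2656 + (2 + (-1 - 1*(-7)))²) = 1/(2656 + (2 + (-1 + 7))²) = 1/(2656 + (2 + 6)²) = 1/(2656 + 8²) = 1/(2656 + 64) = 1/2720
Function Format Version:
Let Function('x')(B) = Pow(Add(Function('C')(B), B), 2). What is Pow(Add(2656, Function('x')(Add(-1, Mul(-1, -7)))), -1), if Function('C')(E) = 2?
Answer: Rational(1, 2720) ≈ 0.00036765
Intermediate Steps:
Function('x')(B) = Pow(Add(2, B), 2)
Pow(Add(2656, Function('x')(Add(-1, Mul(-1, -7)))), -1) = Pow(Add(2656, Pow(Add(2, Add(-1, Mul(-1, -7))), 2)), -1) = Pow(Add(2656, Pow(Add(2, Add(-1, 7)), 2)), -1) = Pow(Add(2656, Pow(Add(2, 6), 2)), -1) = Pow(Add(2656, Pow(8, 2)), -1) = Pow(Add(2656, 64), -1) = Pow(2720, -1) = Rational(1, 2720)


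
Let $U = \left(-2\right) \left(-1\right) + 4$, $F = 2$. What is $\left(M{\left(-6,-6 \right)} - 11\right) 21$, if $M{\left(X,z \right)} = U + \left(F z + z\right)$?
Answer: $-483$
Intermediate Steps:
$U = 6$ ($U = 2 + 4 = 6$)
$M{\left(X,z \right)} = 6 + 3 z$ ($M{\left(X,z \right)} = 6 + \left(2 z + z\right) = 6 + 3 z$)
$\left(M{\left(-6,-6 \right)} - 11\right) 21 = \left(\left(6 + 3 \left(-6\right)\right) - 11\right) 21 = \left(\left(6 - 18\right) - 11\right) 21 = \left(-12 - 11\right) 21 = \left(-23\right) 21 = -483$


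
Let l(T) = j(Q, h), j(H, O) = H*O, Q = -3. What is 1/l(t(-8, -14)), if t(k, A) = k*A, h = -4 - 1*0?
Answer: 1/12 ≈ 0.083333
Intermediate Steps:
h = -4 (h = -4 + 0 = -4)
t(k, A) = A*k
l(T) = 12 (l(T) = -3*(-4) = 12)
1/l(t(-8, -14)) = 1/12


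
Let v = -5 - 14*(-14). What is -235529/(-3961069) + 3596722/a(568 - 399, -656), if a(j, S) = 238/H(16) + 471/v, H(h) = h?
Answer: 3109887779568831/14993777899 ≈ 2.0741e+5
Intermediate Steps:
v = 191 (v = -5 + 196 = 191)
a(j, S) = 26497/1528 (a(j, S) = 238/16 + 471/191 = 238*(1/16) + 471*(1/191) = 119/8 + 471/191 = 26497/1528)
-235529/(-3961069) + 3596722/a(568 - 399, -656) = -235529/(-3961069) + 3596722/(26497/1528) = -235529*(-1/3961069) + 3596722*(1528/26497) = 33647/565867 + 5495791216/26497 = 3109887779568831/14993777899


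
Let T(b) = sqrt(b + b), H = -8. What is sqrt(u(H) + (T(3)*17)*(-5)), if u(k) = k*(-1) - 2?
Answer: sqrt(6 - 85*sqrt(6)) ≈ 14.22*I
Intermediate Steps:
T(b) = sqrt(2)*sqrt(b) (T(b) = sqrt(2*b) = sqrt(2)*sqrt(b))
u(k) = -2 - k (u(k) = -k - 2 = -2 - k)
sqrt(u(H) + (T(3)*17)*(-5)) = sqrt((-2 - 1*(-8)) + ((sqrt(2)*sqrt(3))*17)*(-5)) = sqrt((-2 + 8) + (sqrt(6)*17)*(-5)) = sqrt(6 + (17*sqrt(6))*(-5)) = sqrt(6 - 85*sqrt(6))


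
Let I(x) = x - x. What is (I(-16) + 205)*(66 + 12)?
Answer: 15990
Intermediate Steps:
I(x) = 0
(I(-16) + 205)*(66 + 12) = (0 + 205)*(66 + 12) = 205*78 = 15990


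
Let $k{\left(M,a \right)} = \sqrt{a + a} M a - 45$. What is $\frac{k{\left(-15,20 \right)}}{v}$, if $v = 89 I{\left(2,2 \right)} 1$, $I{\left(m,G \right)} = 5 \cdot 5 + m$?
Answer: $- \frac{5}{267} - \frac{200 \sqrt{10}}{801} \approx -0.80831$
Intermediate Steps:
$I{\left(m,G \right)} = 25 + m$
$k{\left(M,a \right)} = -45 + M \sqrt{2} a^{\frac{3}{2}}$ ($k{\left(M,a \right)} = \sqrt{2 a} M a - 45 = \sqrt{2} \sqrt{a} M a - 45 = M \sqrt{2} \sqrt{a} a - 45 = M \sqrt{2} a^{\frac{3}{2}} - 45 = -45 + M \sqrt{2} a^{\frac{3}{2}}$)
$v = 2403$ ($v = 89 \left(25 + 2\right) 1 = 89 \cdot 27 \cdot 1 = 89 \cdot 27 = 2403$)
$\frac{k{\left(-15,20 \right)}}{v} = \frac{-45 - 15 \sqrt{2} \cdot 20^{\frac{3}{2}}}{2403} = \left(-45 - 15 \sqrt{2} \cdot 40 \sqrt{5}\right) \frac{1}{2403} = \left(-45 - 600 \sqrt{10}\right) \frac{1}{2403} = - \frac{5}{267} - \frac{200 \sqrt{10}}{801}$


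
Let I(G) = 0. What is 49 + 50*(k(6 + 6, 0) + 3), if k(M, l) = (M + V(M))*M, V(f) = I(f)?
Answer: 7399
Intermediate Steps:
V(f) = 0
k(M, l) = M² (k(M, l) = (M + 0)*M = M*M = M²)
49 + 50*(k(6 + 6, 0) + 3) = 49 + 50*((6 + 6)² + 3) = 49 + 50*(12² + 3) = 49 + 50*(144 + 3) = 49 + 50*147 = 49 + 7350 = 7399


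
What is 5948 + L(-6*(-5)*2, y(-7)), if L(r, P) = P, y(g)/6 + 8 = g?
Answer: 5858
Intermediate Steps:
y(g) = -48 + 6*g
5948 + L(-6*(-5)*2, y(-7)) = 5948 + (-48 + 6*(-7)) = 5948 + (-48 - 42) = 5948 - 90 = 5858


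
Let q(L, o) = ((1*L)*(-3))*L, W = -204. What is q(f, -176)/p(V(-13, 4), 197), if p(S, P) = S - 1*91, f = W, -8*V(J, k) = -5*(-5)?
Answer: 332928/251 ≈ 1326.4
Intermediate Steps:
V(J, k) = -25/8 (V(J, k) = -(-5)*(-5)/8 = -1/8*25 = -25/8)
f = -204
p(S, P) = -91 + S (p(S, P) = S - 91 = -91 + S)
q(L, o) = -3*L**2 (q(L, o) = (L*(-3))*L = (-3*L)*L = -3*L**2)
q(f, -176)/p(V(-13, 4), 197) = (-3*(-204)**2)/(-91 - 25/8) = (-3*41616)/(-753/8) = -124848*(-8/753) = 332928/251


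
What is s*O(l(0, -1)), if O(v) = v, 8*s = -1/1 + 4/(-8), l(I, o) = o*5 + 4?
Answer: 3/16 ≈ 0.18750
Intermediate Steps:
l(I, o) = 4 + 5*o (l(I, o) = 5*o + 4 = 4 + 5*o)
s = -3/16 (s = (-1/1 + 4/(-8))/8 = (-1*1 + 4*(-⅛))/8 = (-1 - ½)/8 = (⅛)*(-3/2) = -3/16 ≈ -0.18750)
s*O(l(0, -1)) = -3*(4 + 5*(-1))/16 = -3*(4 - 5)/16 = -3/16*(-1) = 3/16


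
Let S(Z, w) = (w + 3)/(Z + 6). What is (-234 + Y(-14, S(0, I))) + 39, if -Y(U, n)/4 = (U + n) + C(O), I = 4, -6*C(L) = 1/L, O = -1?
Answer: -433/3 ≈ -144.33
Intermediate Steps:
C(L) = -1/(6*L)
S(Z, w) = (3 + w)/(6 + Z)
Y(U, n) = -⅔ - 4*U - 4*n (Y(U, n) = -4*((U + n) - ⅙/(-1)) = -4*((U + n) - ⅙*(-1)) = -4*((U + n) + ⅙) = -4*(⅙ + U + n) = -⅔ - 4*U - 4*n)
(-234 + Y(-14, S(0, I))) + 39 = (-234 + (-⅔ - 4*(-14) - 4*(3 + 4)/(6 + 0))) + 39 = (-234 + (-⅔ + 56 - 4*7/6)) + 39 = (-234 + (-⅔ + 56 - 14/3)) + 39 = (-234 + 152/3) + 39 = -550/3 + 39 = -433/3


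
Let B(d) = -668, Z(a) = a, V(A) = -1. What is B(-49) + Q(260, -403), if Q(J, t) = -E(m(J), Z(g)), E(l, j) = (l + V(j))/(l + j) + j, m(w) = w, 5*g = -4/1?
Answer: -4329931/6480 ≈ -668.20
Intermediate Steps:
g = -⅘ (g = (-4/1)/5 = (-4*1)/5 = (⅕)*(-4) = -⅘ ≈ -0.80000)
E(l, j) = j + (-1 + l)/(j + l) (E(l, j) = (l - 1)/(l + j) + j = (-1 + l)/(j + l) + j = j + (-1 + l)/(j + l))
Q(J, t) = -(-9/25 + J/5)/(-⅘ + J) (Q(J, t) = -(-1 + J + (-⅘)² - 4*J/5)/(-⅘ + J) = -(-1 + J + 16/25 - 4*J/5)/(-⅘ + J) = -(-9/25 + J/5)/(-⅘ + J))
B(-49) + Q(260, -403) = -668 + (9 - 5*260)/(5*(-4 + 5*260)) = -668 + (9 - 1300)/(5*(-4 + 1300)) = -668 + (⅕)*(-1291)/1296 = -668 + (⅕)*(1/1296)*(-1291) = -668 - 1291/6480 = -4329931/6480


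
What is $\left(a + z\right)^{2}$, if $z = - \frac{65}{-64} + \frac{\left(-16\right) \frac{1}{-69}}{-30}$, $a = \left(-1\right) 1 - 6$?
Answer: $\frac{157543104889}{4387737600} \approx 35.905$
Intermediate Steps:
$a = -7$ ($a = -1 - 6 = -7$)
$z = \frac{66763}{66240}$ ($z = \left(-65\right) \left(- \frac{1}{64}\right) + \left(-16\right) \left(- \frac{1}{69}\right) \left(- \frac{1}{30}\right) = \frac{65}{64} + \frac{16}{69} \left(- \frac{1}{30}\right) = \frac{65}{64} - \frac{8}{1035} = \frac{66763}{66240} \approx 1.0079$)
$\left(a + z\right)^{2} = \left(-7 + \frac{66763}{66240}\right)^{2} = \left(- \frac{396917}{66240}\right)^{2} = \frac{157543104889}{4387737600}$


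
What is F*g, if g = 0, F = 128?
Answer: 0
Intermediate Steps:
F*g = 128*0 = 0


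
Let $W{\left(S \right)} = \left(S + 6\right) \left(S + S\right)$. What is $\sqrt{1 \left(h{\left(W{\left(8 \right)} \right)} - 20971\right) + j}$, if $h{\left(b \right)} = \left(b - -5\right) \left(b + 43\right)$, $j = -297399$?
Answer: $i \sqrt{257227} \approx 507.18 i$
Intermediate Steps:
$W{\left(S \right)} = 2 S \left(6 + S\right)$ ($W{\left(S \right)} = \left(6 + S\right) 2 S = 2 S \left(6 + S\right)$)
$h{\left(b \right)} = \left(5 + b\right) \left(43 + b\right)$ ($h{\left(b \right)} = \left(b + 5\right) \left(43 + b\right) = \left(5 + b\right) \left(43 + b\right)$)
$\sqrt{1 \left(h{\left(W{\left(8 \right)} \right)} - 20971\right) + j} = \sqrt{1 \left(\left(215 + \left(2 \cdot 8 \left(6 + 8\right)\right)^{2} + 48 \cdot 2 \cdot 8 \left(6 + 8\right)\right) - 20971\right) - 297399} = \sqrt{1 \left(\left(215 + \left(2 \cdot 8 \cdot 14\right)^{2} + 48 \cdot 2 \cdot 8 \cdot 14\right) - 20971\right) - 297399} = \sqrt{1 \left(\left(215 + 224^{2} + 48 \cdot 224\right) - 20971\right) - 297399} = \sqrt{1 \left(\left(215 + 50176 + 10752\right) - 20971\right) - 297399} = \sqrt{1 \left(61143 - 20971\right) - 297399} = \sqrt{1 \cdot 40172 - 297399} = \sqrt{40172 - 297399} = \sqrt{-257227} = i \sqrt{257227}$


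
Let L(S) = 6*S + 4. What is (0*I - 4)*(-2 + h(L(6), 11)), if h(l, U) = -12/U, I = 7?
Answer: 136/11 ≈ 12.364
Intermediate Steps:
L(S) = 4 + 6*S
(0*I - 4)*(-2 + h(L(6), 11)) = (0*7 - 4)*(-2 - 12/11) = (0 - 4)*(-2 - 12*1/11) = -4*(-2 - 12/11) = -4*(-34/11) = 136/11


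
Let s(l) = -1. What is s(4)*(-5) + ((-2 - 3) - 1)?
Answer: -1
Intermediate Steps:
s(4)*(-5) + ((-2 - 3) - 1) = -1*(-5) + ((-2 - 3) - 1) = 5 + (-5 - 1) = 5 - 6 = -1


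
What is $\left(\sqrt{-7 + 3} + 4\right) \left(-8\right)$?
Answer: $-32 - 16 i \approx -32.0 - 16.0 i$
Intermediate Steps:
$\left(\sqrt{-7 + 3} + 4\right) \left(-8\right) = \left(\sqrt{-4} + 4\right) \left(-8\right) = \left(2 i + 4\right) \left(-8\right) = \left(4 + 2 i\right) \left(-8\right) = -32 - 16 i$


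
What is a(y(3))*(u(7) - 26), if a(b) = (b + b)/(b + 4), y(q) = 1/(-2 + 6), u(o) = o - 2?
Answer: -42/17 ≈ -2.4706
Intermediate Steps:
u(o) = -2 + o
y(q) = ¼ (y(q) = 1/4 = ¼)
a(b) = 2*b/(4 + b) (a(b) = (2*b)/(4 + b) = 2*b/(4 + b))
a(y(3))*(u(7) - 26) = (2*(¼)/(4 + ¼))*((-2 + 7) - 26) = (2*(¼)/(17/4))*(5 - 26) = (2*(¼)*(4/17))*(-21) = (2/17)*(-21) = -42/17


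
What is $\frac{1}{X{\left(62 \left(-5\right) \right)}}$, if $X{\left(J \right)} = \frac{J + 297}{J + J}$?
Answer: $\frac{620}{13} \approx 47.692$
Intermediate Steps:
$X{\left(J \right)} = \frac{297 + J}{2 J}$
$\frac{1}{X{\left(62 \left(-5\right) \right)}} = \frac{1}{\frac{1}{2} \frac{1}{62 \left(-5\right)} \left(297 + 62 \left(-5\right)\right)} = \frac{1}{\frac{1}{2} \frac{1}{-310} \left(297 - 310\right)} = \frac{1}{\frac{1}{2} \left(- \frac{1}{310}\right) \left(-13\right)} = \frac{1}{\frac{13}{620}} = \frac{620}{13}$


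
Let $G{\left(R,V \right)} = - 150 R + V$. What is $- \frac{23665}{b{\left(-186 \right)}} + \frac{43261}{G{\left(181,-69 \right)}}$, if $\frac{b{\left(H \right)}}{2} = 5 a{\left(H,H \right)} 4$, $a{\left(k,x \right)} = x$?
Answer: $\frac{21485053}{13500624} \approx 1.5914$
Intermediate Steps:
$G{\left(R,V \right)} = V - 150 R$
$b{\left(H \right)} = 40 H$ ($b{\left(H \right)} = 2 \cdot 5 H 4 = 2 \cdot 20 H = 40 H$)
$- \frac{23665}{b{\left(-186 \right)}} + \frac{43261}{G{\left(181,-69 \right)}} = - \frac{23665}{40 \left(-186\right)} + \frac{43261}{-69 - 27150} = - \frac{23665}{-7440} + \frac{43261}{-69 - 27150} = \left(-23665\right) \left(- \frac{1}{7440}\right) + \frac{43261}{-27219} = \frac{4733}{1488} + 43261 \left(- \frac{1}{27219}\right) = \frac{4733}{1488} - \frac{43261}{27219} = \frac{21485053}{13500624}$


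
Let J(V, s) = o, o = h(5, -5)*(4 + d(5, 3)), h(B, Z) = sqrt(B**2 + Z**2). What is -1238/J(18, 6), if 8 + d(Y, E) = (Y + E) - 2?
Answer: -619*sqrt(2)/10 ≈ -87.540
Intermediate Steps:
d(Y, E) = -10 + E + Y (d(Y, E) = -8 + ((Y + E) - 2) = -8 + ((E + Y) - 2) = -8 + (-2 + E + Y) = -10 + E + Y)
o = 10*sqrt(2) (o = sqrt(5**2 + (-5)**2)*(4 + (-10 + 3 + 5)) = sqrt(25 + 25)*(4 - 2) = sqrt(50)*2 = (5*sqrt(2))*2 = 10*sqrt(2) ≈ 14.142)
J(V, s) = 10*sqrt(2)
-1238/J(18, 6) = -1238*sqrt(2)/20 = -619*sqrt(2)/10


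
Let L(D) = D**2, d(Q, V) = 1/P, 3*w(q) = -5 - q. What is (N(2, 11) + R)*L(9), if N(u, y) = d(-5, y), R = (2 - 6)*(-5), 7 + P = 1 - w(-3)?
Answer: 25677/16 ≈ 1604.8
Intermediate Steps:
w(q) = -5/3 - q/3 (w(q) = (-5 - q)/3 = -5/3 - q/3)
P = -16/3 (P = -7 + (1 - (-5/3 - 1/3*(-3))) = -7 + (1 - (-5/3 + 1)) = -7 + (1 - 1*(-2/3)) = -7 + (1 + 2/3) = -7 + 5/3 = -16/3 ≈ -5.3333)
R = 20 (R = -4*(-5) = 20)
d(Q, V) = -3/16 (d(Q, V) = 1/(-16/3) = -3/16)
N(u, y) = -3/16
(N(2, 11) + R)*L(9) = (-3/16 + 20)*9**2 = (317/16)*81 = 25677/16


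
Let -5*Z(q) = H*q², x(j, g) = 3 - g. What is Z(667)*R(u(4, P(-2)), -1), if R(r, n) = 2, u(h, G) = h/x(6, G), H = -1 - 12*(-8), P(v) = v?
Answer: -16905782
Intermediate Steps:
H = 95 (H = -1 + 96 = 95)
u(h, G) = h/(3 - G)
Z(q) = -19*q²
Z(667)*R(u(4, P(-2)), -1) = -19*667²*2 = -19*444889*2 = -8452891*2 = -16905782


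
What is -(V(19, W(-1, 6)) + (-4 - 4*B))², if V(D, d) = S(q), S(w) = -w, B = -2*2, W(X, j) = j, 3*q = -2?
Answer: -1444/9 ≈ -160.44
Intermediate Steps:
q = -⅔ (q = (⅓)*(-2) = -⅔ ≈ -0.66667)
B = -4
V(D, d) = ⅔ (V(D, d) = -1*(-⅔) = ⅔)
-(V(19, W(-1, 6)) + (-4 - 4*B))² = -(⅔ + (-4 - 4*(-4)))² = -(⅔ + (-4 + 16))² = -(⅔ + 12)² = -(38/3)² = -1*1444/9 = -1444/9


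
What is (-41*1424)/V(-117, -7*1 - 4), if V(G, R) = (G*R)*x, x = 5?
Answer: -58384/6435 ≈ -9.0729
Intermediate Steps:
V(G, R) = 5*G*R (V(G, R) = (G*R)*5 = 5*G*R)
(-41*1424)/V(-117, -7*1 - 4) = (-41*1424)/((5*(-117)*(-7*1 - 4))) = -58384*(-1/(585*(-7 - 4))) = -58384/(5*(-117)*(-11)) = -58384/6435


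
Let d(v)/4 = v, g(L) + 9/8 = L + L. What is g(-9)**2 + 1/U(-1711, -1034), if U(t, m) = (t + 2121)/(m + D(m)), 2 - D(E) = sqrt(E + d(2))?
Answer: 4765821/13120 - 3*I*sqrt(114)/410 ≈ 363.25 - 0.078125*I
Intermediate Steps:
g(L) = -9/8 + 2*L (g(L) = -9/8 + (L + L) = -9/8 + 2*L)
d(v) = 4*v
D(E) = 2 - sqrt(8 + E) (D(E) = 2 - sqrt(E + 4*2) = 2 - sqrt(E + 8) = 2 - sqrt(8 + E))
U(t, m) = (2121 + t)/(2 + m - sqrt(8 + m)) (U(t, m) = (t + 2121)/(m + (2 - sqrt(8 + m))) = (2121 + t)/(2 + m - sqrt(8 + m)))
g(-9)**2 + 1/U(-1711, -1034) = (-9/8 + 2*(-9))**2 + 1/((2121 - 1711)/(2 - 1034 - sqrt(8 - 1034))) = (-9/8 - 18)**2 + 1/(410/(2 - 1034 - sqrt(-1026))) = (-153/8)**2 + 1/(410/(2 - 1034 - 3*I*sqrt(114))) = 23409/64 + 1/(410/(2 - 1034 - 3*I*sqrt(114))) = 23409/64 + 1/(410/(-1032 - 3*I*sqrt(114))) = 23409/64 + (-516/205 - 3*I*sqrt(114)/410) = 4765821/13120 - 3*I*sqrt(114)/410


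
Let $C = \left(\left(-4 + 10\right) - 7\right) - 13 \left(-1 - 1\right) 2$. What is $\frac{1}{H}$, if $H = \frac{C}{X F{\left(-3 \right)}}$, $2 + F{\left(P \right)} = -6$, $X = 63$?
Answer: $- \frac{168}{17} \approx -9.8824$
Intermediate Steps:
$F{\left(P \right)} = -8$ ($F{\left(P \right)} = -2 - 6 = -8$)
$C = 51$ ($C = \left(6 - 7\right) - 13 \left(\left(-2\right) 2\right) = -1 - -52 = -1 + 52 = 51$)
$H = - \frac{17}{168}$ ($H = \frac{51}{63 \left(-8\right)} = \frac{51}{-504} = 51 \left(- \frac{1}{504}\right) = - \frac{17}{168} \approx -0.10119$)
$\frac{1}{H} = \frac{1}{- \frac{17}{168}} = - \frac{168}{17}$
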